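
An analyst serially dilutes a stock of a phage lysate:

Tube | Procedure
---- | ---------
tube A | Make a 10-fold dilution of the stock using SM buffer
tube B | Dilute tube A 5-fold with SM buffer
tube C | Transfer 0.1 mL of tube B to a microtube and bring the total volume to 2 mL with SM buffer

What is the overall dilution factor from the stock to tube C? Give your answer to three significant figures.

Step 1: 10-fold → factor 10
Step 2: 5-fold → factor 5
Step 3: 0.1 mL brought to 2 mL → factor 2/0.1 = 20
Overall dilution factor = 10 × 5 × 20 = 1000

1.00 × 10^3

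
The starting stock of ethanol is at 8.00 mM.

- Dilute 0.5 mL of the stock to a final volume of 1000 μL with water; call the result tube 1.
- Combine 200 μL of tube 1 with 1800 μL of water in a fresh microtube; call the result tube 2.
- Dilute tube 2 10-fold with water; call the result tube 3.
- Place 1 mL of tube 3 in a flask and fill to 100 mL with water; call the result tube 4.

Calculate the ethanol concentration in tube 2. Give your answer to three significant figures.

0.400 mM

Step 1: 0.5 mL brought to 1000 μL → factor 1/0.5 = 2
Step 2: 200 μL + 1800 μL = 2000 μL total → factor 2000/200 = 10
Dilution factor through tube 2 = 2 × 10 = 20
[tube 2] = 8.00 mM / 20 = 0.400 mM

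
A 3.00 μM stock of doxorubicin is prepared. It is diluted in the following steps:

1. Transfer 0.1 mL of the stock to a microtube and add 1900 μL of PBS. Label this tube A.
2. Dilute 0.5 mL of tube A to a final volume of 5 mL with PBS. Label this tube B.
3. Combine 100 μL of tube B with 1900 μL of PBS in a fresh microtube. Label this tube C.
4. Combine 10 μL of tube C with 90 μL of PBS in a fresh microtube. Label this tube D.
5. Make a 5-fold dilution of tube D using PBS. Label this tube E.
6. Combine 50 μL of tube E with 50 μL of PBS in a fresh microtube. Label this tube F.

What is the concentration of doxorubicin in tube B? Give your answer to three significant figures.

Step 1: 0.1 mL + 1900 μL = 2 mL total → factor 2/0.1 = 20
Step 2: 0.5 mL brought to 5 mL → factor 5/0.5 = 10
Dilution factor through tube B = 20 × 10 = 200
[tube B] = 3.00 μM / 200 = 0.0150 μM

0.0150 μM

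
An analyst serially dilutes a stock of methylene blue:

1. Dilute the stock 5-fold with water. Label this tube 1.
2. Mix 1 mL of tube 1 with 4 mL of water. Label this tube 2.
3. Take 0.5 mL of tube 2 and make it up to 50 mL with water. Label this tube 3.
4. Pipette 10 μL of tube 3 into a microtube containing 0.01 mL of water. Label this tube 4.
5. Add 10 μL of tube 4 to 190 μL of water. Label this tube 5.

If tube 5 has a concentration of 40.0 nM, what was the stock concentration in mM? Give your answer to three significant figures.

Step 1: 5-fold → factor 5
Step 2: 1 mL + 4 mL = 5 mL total → factor 5/1 = 5
Step 3: 0.5 mL brought to 50 mL → factor 50/0.5 = 100
Step 4: 10 μL + 0.01 mL = 20 μL total → factor 20/10 = 2
Step 5: 10 μL + 190 μL = 200 μL total → factor 200/10 = 20
Overall dilution factor = 5 × 5 × 100 × 2 × 20 = 1 × 10^5
Stock = 40.0 nM × 1 × 10^5 = 4.000 × 10^6 nM = 4.00 mM

4.00 mM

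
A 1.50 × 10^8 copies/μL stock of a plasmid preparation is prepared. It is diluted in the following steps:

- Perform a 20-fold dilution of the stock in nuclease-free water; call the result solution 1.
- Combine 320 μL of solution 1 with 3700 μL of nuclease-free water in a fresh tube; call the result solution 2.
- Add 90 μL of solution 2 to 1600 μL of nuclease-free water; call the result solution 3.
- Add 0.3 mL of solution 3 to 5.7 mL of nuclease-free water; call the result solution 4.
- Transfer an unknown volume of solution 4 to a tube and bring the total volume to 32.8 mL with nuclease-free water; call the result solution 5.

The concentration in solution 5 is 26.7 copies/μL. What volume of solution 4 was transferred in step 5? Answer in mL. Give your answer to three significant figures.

Step 1: 20-fold → factor 20
Step 2: 320 μL + 3700 μL = 4020 μL total → factor 4020/320 = 12.562
Step 3: 90 μL + 1600 μL = 1690 μL total → factor 1690/90 = 18.778
Step 4: 0.3 mL + 5.7 mL = 6 mL total → factor 6/0.3 = 20
Step 5: v brought to 32.8 mL → factor = 32.8 mL/v
Product of known-step factors = 94358
Overall factor = 1.50 × 10^8 copies/μL / (26.7 copies/μL) = 5.618 × 10^6
Step-5 factor = 5.618 × 10^6 / 94358 = 59.539
v = 32.8 mL / 59.539 = 0.551 mL

0.551 mL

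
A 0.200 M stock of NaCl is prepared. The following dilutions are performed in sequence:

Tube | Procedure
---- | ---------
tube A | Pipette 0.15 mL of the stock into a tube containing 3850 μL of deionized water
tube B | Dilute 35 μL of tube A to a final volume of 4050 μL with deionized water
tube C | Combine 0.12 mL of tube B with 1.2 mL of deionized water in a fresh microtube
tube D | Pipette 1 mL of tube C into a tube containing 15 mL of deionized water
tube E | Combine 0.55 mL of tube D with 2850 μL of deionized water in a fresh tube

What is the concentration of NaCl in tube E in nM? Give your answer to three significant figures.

Step 1: 0.15 mL + 3850 μL = 4 mL total → factor 4/0.15 = 26.667
Step 2: 35 μL brought to 4050 μL → factor 4050/35 = 115.71
Step 3: 0.12 mL + 1.2 mL = 1.32 mL total → factor 1.32/0.12 = 11
Step 4: 1 mL + 15 mL = 16 mL total → factor 16/1 = 16
Step 5: 0.55 mL + 2850 μL = 3.4 mL total → factor 3.4/0.55 = 6.1818
Overall dilution factor = 26.667 × 115.71 × 11 × 16 × 6.1818 = 3.3573 × 10^6
Final = 0.200 M / 3.3573 × 10^6 = 5.957 × 10^-8 M = 59.6 nM

59.6 nM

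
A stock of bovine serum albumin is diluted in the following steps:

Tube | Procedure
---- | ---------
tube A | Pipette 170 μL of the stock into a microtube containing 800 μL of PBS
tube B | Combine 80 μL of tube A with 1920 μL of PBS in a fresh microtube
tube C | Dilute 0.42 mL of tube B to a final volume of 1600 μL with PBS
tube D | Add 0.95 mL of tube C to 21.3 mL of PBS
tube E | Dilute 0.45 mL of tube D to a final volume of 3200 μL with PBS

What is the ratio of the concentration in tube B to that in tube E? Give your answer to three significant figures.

Step 1: 170 μL + 800 μL = 970 μL total → factor 970/170 = 5.7059
Step 2: 80 μL + 1920 μL = 2000 μL total → factor 2000/80 = 25
Step 3: 0.42 mL brought to 1600 μL → factor 1.6/0.42 = 3.8095
Step 4: 0.95 mL + 21.3 mL = 22.25 mL total → factor 22.25/0.95 = 23.421
Step 5: 0.45 mL brought to 3200 μL → factor 3.2/0.45 = 7.1111
Dilution factor to tube B = 142.65; to tube E = 90506
[tube B]/[tube E] = (factor to tube E)/(factor to tube B) = 90506/142.65 = 634

634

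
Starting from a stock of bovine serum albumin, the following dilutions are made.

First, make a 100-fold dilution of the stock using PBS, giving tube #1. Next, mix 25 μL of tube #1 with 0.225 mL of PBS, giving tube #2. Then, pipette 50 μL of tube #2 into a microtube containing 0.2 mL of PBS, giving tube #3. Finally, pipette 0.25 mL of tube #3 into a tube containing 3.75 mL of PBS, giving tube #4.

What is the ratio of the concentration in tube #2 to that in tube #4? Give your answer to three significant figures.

80.0

Step 1: 100-fold → factor 100
Step 2: 25 μL + 0.225 mL = 250 μL total → factor 250/25 = 10
Step 3: 50 μL + 0.2 mL = 250 μL total → factor 250/50 = 5
Step 4: 0.25 mL + 3.75 mL = 4 mL total → factor 4/0.25 = 16
Dilution factor to tube #2 = 1000; to tube #4 = 80000
[tube #2]/[tube #4] = (factor to tube #4)/(factor to tube #2) = 80000/1000 = 80.0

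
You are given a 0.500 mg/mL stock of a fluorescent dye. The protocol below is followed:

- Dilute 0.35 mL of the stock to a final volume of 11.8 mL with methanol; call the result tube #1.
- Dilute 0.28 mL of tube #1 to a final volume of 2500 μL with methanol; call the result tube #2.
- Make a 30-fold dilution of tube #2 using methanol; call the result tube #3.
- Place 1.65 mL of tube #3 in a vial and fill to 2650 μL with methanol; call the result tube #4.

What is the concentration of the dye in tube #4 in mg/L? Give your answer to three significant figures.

0.0345 mg/L

Step 1: 0.35 mL brought to 11.8 mL → factor 11.8/0.35 = 33.714
Step 2: 0.28 mL brought to 2500 μL → factor 2.5/0.28 = 8.9286
Step 3: 30-fold → factor 30
Step 4: 1.65 mL brought to 2650 μL → factor 2.65/1.65 = 1.6061
Dilution factor through tube #4 = 33.714 × 8.9286 × 30 × 1.6061 = 14504
[tube #4] = 0.500 mg/mL / 14504 = 3.447 × 10^-5 mg/mL = 0.0345 mg/L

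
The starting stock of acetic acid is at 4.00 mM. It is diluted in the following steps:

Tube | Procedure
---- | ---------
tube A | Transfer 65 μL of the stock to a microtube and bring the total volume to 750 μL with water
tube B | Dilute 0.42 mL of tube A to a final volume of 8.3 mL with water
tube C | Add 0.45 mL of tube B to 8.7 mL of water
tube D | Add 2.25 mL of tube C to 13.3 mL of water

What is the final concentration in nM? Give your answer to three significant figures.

125 nM

Step 1: 65 μL brought to 750 μL → factor 750/65 = 11.538
Step 2: 0.42 mL brought to 8.3 mL → factor 8.3/0.42 = 19.762
Step 3: 0.45 mL + 8.7 mL = 9.15 mL total → factor 9.15/0.45 = 20.333
Step 4: 2.25 mL + 13.3 mL = 15.55 mL total → factor 15.55/2.25 = 6.9111
Overall dilution factor = 11.538 × 19.762 × 20.333 × 6.9111 = 32043
Final = 4.00 mM / 32043 = 0.0001248 mM = 125 nM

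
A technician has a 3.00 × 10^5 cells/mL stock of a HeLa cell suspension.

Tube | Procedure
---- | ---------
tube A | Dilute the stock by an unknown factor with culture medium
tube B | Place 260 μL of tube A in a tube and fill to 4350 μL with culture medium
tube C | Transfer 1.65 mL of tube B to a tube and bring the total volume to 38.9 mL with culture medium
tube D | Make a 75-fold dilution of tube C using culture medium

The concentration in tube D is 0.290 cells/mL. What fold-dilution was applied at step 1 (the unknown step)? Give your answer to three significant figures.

35.0-fold

Step 1: unknown factor x
Step 2: 260 μL brought to 4350 μL → factor 4350/260 = 16.731
Step 3: 1.65 mL brought to 38.9 mL → factor 38.9/1.65 = 23.576
Step 4: 75-fold → factor 75
Product of known-step factors = 29583
Overall factor = 3.00 × 10^5 cells/mL / (0.290 cells/mL) = 1.0345 × 10^6
x = 1.0345 × 10^6 / 29583 = 35.0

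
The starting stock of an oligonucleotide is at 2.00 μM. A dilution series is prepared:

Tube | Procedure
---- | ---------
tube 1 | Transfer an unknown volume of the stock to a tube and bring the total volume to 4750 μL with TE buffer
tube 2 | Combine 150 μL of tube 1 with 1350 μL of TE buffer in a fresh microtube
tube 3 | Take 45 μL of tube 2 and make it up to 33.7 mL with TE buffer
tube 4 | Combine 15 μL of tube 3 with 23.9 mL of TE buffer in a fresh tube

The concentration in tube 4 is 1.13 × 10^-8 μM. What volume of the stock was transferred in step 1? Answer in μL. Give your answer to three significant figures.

320 μL

Step 1: v brought to 4750 μL → factor = 4750 μL/v
Step 2: 150 μL + 1350 μL = 1500 μL total → factor 1500/150 = 10
Step 3: 45 μL brought to 33.7 mL → factor 33700/45 = 748.89
Step 4: 15 μL + 23.9 mL = 23915 μL total → factor 23915/15 = 1594.3
Product of known-step factors = 1.194 × 10^7
Overall factor = 2.00 μM / (1.13 × 10^-8 μM) = 1.7699 × 10^8
Step-1 factor = 1.7699 × 10^8 / 1.194 × 10^7 = 14.824
v = 4750 μL / 14.824 = 320 μL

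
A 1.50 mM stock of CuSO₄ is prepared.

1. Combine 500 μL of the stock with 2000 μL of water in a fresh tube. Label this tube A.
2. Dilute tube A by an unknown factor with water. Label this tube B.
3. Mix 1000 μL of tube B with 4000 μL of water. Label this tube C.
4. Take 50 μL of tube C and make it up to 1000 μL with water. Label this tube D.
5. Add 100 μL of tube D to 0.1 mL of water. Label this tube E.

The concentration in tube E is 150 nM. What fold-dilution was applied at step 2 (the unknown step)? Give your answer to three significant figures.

10.0-fold

Step 1: 500 μL + 2000 μL = 2500 μL total → factor 2500/500 = 5
Step 2: unknown factor x
Step 3: 1000 μL + 4000 μL = 5000 μL total → factor 5000/1000 = 5
Step 4: 50 μL brought to 1000 μL → factor 1000/50 = 20
Step 5: 100 μL + 0.1 mL = 200 μL total → factor 200/100 = 2
Product of known-step factors = 1000
Overall factor = 1.50 mM / (150 nM) = 10000
x = 10000 / 1000 = 10.0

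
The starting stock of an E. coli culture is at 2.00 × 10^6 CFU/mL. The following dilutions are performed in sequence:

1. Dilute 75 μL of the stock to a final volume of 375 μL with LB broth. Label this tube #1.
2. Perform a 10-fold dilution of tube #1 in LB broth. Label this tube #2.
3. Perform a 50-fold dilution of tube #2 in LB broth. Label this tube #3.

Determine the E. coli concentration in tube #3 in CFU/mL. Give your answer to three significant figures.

Step 1: 75 μL brought to 375 μL → factor 375/75 = 5
Step 2: 10-fold → factor 10
Step 3: 50-fold → factor 50
Overall dilution factor = 5 × 10 × 50 = 2500
Final = 2.00 × 10^6 CFU/mL / 2500 = 800 CFU/mL

800 CFU/mL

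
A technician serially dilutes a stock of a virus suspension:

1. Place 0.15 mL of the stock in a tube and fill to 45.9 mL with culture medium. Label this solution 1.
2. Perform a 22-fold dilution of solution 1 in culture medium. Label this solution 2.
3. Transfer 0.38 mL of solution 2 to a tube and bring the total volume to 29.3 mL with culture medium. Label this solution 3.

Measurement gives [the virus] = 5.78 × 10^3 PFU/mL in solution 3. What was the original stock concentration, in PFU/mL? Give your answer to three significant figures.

3.00 × 10^9 PFU/mL

Step 1: 0.15 mL brought to 45.9 mL → factor 45.9/0.15 = 306
Step 2: 22-fold → factor 22
Step 3: 0.38 mL brought to 29.3 mL → factor 29.3/0.38 = 77.105
Overall dilution factor = 306 × 22 × 77.105 = 5.1907 × 10^5
Stock = 5.78 × 10^3 PFU/mL × 5.1907 × 10^5 = 3.00 × 10^9 PFU/mL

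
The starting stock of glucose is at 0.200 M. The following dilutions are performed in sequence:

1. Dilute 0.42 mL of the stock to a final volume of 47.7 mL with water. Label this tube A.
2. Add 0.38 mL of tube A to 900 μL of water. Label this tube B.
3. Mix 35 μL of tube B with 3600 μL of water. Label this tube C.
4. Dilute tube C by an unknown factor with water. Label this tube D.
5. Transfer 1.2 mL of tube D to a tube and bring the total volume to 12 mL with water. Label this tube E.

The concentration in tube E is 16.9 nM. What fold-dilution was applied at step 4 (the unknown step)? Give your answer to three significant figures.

29.8-fold

Step 1: 0.42 mL brought to 47.7 mL → factor 47.7/0.42 = 113.57
Step 2: 0.38 mL + 900 μL = 1.28 mL total → factor 1.28/0.38 = 3.3684
Step 3: 35 μL + 3600 μL = 3635 μL total → factor 3635/35 = 103.86
Step 4: unknown factor x
Step 5: 1.2 mL brought to 12 mL → factor 12/1.2 = 10
Product of known-step factors = 3.9731 × 10^5
Overall factor = 0.200 M / (16.9 nM) = 1.1834 × 10^7
x = 1.1834 × 10^7 / 3.9731 × 10^5 = 29.8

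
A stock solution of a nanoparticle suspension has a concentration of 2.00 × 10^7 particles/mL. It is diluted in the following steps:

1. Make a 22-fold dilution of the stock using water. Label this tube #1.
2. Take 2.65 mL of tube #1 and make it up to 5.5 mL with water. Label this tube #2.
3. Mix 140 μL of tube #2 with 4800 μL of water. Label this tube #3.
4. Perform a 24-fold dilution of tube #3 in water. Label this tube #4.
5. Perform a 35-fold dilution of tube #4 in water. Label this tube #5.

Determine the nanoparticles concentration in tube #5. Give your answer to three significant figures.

Step 1: 22-fold → factor 22
Step 2: 2.65 mL brought to 5.5 mL → factor 5.5/2.65 = 2.0755
Step 3: 140 μL + 4800 μL = 4940 μL total → factor 4940/140 = 35.286
Step 4: 24-fold → factor 24
Step 5: 35-fold → factor 35
Overall dilution factor = 22 × 2.0755 × 35.286 × 24 × 35 = 1.3534 × 10^6
Final = 2.00 × 10^7 particles/mL / 1.3534 × 10^6 = 14.8 particles/mL

14.8 particles/mL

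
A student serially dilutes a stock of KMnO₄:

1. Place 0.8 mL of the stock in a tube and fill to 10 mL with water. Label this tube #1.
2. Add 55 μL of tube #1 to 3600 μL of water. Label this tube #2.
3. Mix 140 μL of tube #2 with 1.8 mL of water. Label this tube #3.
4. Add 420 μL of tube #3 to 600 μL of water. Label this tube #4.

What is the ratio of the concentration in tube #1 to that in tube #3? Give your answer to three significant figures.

921

Step 1: 0.8 mL brought to 10 mL → factor 10/0.8 = 12.5
Step 2: 55 μL + 3600 μL = 3655 μL total → factor 3655/55 = 66.455
Step 3: 140 μL + 1.8 mL = 1940 μL total → factor 1940/140 = 13.857
Dilution factor to tube #1 = 12.5; to tube #3 = 11511
[tube #1]/[tube #3] = (factor to tube #3)/(factor to tube #1) = 11511/12.5 = 921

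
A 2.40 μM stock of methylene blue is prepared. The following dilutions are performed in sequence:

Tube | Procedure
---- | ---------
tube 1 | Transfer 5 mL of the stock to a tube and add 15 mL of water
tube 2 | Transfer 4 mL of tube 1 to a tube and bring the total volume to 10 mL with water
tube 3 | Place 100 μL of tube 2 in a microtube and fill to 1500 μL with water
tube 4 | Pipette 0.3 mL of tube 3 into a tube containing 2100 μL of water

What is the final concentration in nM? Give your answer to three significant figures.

2.00 nM

Step 1: 5 mL + 15 mL = 20 mL total → factor 20/5 = 4
Step 2: 4 mL brought to 10 mL → factor 10/4 = 2.5
Step 3: 100 μL brought to 1500 μL → factor 1500/100 = 15
Step 4: 0.3 mL + 2100 μL = 2.4 mL total → factor 2.4/0.3 = 8
Overall dilution factor = 4 × 2.5 × 15 × 8 = 1200
Final = 2.40 μM / 1200 = 0.002000 μM = 2.00 nM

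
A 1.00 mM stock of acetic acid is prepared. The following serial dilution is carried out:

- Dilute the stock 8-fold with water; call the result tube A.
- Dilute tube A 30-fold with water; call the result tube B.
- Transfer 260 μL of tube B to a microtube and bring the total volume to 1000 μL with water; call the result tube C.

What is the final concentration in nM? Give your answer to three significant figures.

1.08 × 10^3 nM

Step 1: 8-fold → factor 8
Step 2: 30-fold → factor 30
Step 3: 260 μL brought to 1000 μL → factor 1000/260 = 3.8462
Overall dilution factor = 8 × 30 × 3.8462 = 923.08
Final = 1.00 mM / 923.08 = 0.001083 mM = 1.08 × 10^3 nM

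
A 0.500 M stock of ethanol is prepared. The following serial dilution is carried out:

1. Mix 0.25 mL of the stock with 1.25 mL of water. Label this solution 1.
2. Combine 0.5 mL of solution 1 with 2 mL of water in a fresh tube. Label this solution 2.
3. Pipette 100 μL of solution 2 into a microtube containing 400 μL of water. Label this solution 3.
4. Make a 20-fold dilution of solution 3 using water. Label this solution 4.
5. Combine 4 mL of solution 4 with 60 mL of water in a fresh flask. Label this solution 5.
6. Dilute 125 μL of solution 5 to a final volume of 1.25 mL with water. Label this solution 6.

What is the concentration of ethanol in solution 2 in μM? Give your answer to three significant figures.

1.67 × 10^4 μM

Step 1: 0.25 mL + 1.25 mL = 1.5 mL total → factor 1.5/0.25 = 6
Step 2: 0.5 mL + 2 mL = 2.5 mL total → factor 2.5/0.5 = 5
Dilution factor through solution 2 = 6 × 5 = 30
[solution 2] = 0.500 M / 30 = 0.01667 M = 1.67 × 10^4 μM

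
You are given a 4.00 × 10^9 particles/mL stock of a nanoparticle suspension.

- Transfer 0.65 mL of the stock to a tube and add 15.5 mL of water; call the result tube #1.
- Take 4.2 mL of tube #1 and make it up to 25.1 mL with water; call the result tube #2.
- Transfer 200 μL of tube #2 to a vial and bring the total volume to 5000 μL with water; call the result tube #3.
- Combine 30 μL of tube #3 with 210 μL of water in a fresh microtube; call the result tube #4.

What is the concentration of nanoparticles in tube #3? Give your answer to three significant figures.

Step 1: 0.65 mL + 15.5 mL = 16.15 mL total → factor 16.15/0.65 = 24.846
Step 2: 4.2 mL brought to 25.1 mL → factor 25.1/4.2 = 5.9762
Step 3: 200 μL brought to 5000 μL → factor 5000/200 = 25
Dilution factor through tube #3 = 24.846 × 5.9762 × 25 = 3712.1
[tube #3] = 4.00 × 10^9 particles/mL / 3712.1 = 1.08 × 10^6 particles/mL

1.08 × 10^6 particles/mL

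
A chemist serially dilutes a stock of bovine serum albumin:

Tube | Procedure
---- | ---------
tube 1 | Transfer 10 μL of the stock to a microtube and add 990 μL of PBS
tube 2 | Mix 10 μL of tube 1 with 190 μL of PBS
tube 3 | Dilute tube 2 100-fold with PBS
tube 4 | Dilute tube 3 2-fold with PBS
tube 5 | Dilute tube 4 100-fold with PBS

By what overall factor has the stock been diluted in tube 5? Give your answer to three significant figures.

Step 1: 10 μL + 990 μL = 1000 μL total → factor 1000/10 = 100
Step 2: 10 μL + 190 μL = 200 μL total → factor 200/10 = 20
Step 3: 100-fold → factor 100
Step 4: 2-fold → factor 2
Step 5: 100-fold → factor 100
Overall dilution factor = 100 × 20 × 100 × 2 × 100 = 4 × 10^7

4.00 × 10^7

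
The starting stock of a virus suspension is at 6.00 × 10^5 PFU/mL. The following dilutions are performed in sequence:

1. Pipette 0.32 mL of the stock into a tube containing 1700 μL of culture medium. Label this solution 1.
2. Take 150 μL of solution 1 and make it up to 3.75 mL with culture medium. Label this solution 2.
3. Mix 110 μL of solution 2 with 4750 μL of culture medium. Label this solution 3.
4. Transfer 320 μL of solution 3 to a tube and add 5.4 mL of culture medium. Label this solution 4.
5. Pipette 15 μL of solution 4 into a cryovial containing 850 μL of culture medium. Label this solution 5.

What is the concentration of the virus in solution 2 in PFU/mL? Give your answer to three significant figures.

3.80 × 10^3 PFU/mL

Step 1: 0.32 mL + 1700 μL = 2.02 mL total → factor 2.02/0.32 = 6.3125
Step 2: 150 μL brought to 3.75 mL → factor 3750/150 = 25
Dilution factor through solution 2 = 6.3125 × 25 = 157.81
[solution 2] = 6.00 × 10^5 PFU/mL / 157.81 = 3.80 × 10^3 PFU/mL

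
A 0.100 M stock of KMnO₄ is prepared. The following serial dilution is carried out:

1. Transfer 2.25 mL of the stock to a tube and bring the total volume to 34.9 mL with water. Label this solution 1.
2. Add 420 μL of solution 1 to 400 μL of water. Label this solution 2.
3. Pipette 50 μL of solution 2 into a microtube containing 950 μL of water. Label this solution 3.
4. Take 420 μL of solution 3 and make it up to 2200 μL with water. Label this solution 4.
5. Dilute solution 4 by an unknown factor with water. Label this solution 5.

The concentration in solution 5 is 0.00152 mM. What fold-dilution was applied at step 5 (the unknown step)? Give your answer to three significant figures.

Step 1: 2.25 mL brought to 34.9 mL → factor 34.9/2.25 = 15.511
Step 2: 420 μL + 400 μL = 820 μL total → factor 820/420 = 1.9524
Step 3: 50 μL + 950 μL = 1000 μL total → factor 1000/50 = 20
Step 4: 420 μL brought to 2200 μL → factor 2200/420 = 5.2381
Step 5: unknown factor x
Product of known-step factors = 3172.6
Overall factor = 0.100 M / (0.00152 mM) = 65789
x = 65789 / 3172.6 = 20.7

20.7-fold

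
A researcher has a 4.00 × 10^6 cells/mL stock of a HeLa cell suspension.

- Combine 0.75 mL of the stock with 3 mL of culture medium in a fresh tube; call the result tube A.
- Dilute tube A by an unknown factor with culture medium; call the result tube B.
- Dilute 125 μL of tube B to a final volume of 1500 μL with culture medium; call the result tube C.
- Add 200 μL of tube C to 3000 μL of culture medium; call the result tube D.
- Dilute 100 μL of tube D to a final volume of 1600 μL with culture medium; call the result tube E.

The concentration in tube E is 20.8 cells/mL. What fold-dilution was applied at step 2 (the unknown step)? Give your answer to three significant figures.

Step 1: 0.75 mL + 3 mL = 3.75 mL total → factor 3.75/0.75 = 5
Step 2: unknown factor x
Step 3: 125 μL brought to 1500 μL → factor 1500/125 = 12
Step 4: 200 μL + 3000 μL = 3200 μL total → factor 3200/200 = 16
Step 5: 100 μL brought to 1600 μL → factor 1600/100 = 16
Product of known-step factors = 15360
Overall factor = 4.00 × 10^6 cells/mL / (20.8 cells/mL) = 1.9231 × 10^5
x = 1.9231 × 10^5 / 15360 = 12.5

12.5-fold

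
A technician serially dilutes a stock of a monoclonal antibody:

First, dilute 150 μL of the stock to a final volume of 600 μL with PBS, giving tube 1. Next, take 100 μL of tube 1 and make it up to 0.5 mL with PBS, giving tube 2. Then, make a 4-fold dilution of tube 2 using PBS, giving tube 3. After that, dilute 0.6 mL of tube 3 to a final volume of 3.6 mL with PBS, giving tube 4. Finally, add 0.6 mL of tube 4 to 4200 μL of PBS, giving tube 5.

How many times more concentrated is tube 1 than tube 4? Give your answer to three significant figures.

Step 1: 150 μL brought to 600 μL → factor 600/150 = 4
Step 2: 100 μL brought to 0.5 mL → factor 500/100 = 5
Step 3: 4-fold → factor 4
Step 4: 0.6 mL brought to 3.6 mL → factor 3.6/0.6 = 6
Dilution factor to tube 1 = 4; to tube 4 = 480
[tube 1]/[tube 4] = (factor to tube 4)/(factor to tube 1) = 480/4 = 120

120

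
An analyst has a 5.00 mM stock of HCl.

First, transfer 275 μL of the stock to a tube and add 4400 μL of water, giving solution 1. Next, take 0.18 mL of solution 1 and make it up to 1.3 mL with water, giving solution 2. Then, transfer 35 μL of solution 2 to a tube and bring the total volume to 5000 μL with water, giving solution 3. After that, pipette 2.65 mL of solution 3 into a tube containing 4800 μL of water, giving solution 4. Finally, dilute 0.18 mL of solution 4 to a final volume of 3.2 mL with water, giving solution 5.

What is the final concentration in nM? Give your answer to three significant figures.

5.70 nM

Step 1: 275 μL + 4400 μL = 4675 μL total → factor 4675/275 = 17
Step 2: 0.18 mL brought to 1.3 mL → factor 1.3/0.18 = 7.2222
Step 3: 35 μL brought to 5000 μL → factor 5000/35 = 142.86
Step 4: 2.65 mL + 4800 μL = 7.45 mL total → factor 7.45/2.65 = 2.8113
Step 5: 0.18 mL brought to 3.2 mL → factor 3.2/0.18 = 17.778
Overall dilution factor = 17 × 7.2222 × 142.86 × 2.8113 × 17.778 = 8.7662 × 10^5
Final = 5.00 mM / 8.7662 × 10^5 = 5.704 × 10^-6 mM = 5.70 nM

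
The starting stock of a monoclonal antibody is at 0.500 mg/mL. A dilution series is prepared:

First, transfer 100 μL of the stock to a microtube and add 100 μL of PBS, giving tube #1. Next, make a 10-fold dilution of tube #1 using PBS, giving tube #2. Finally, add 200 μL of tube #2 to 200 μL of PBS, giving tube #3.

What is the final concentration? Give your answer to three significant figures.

0.0125 mg/mL

Step 1: 100 μL + 100 μL = 200 μL total → factor 200/100 = 2
Step 2: 10-fold → factor 10
Step 3: 200 μL + 200 μL = 400 μL total → factor 400/200 = 2
Overall dilution factor = 2 × 10 × 2 = 40
Final = 0.500 mg/mL / 40 = 0.0125 mg/mL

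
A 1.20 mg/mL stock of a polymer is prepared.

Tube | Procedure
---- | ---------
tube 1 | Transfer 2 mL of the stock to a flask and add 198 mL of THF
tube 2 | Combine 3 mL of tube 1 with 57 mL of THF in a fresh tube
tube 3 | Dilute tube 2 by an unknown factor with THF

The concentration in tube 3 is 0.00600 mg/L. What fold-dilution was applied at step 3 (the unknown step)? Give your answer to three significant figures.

100-fold

Step 1: 2 mL + 198 mL = 200 mL total → factor 200/2 = 100
Step 2: 3 mL + 57 mL = 60 mL total → factor 60/3 = 20
Step 3: unknown factor x
Product of known-step factors = 2000
Overall factor = 1.20 mg/mL / (0.00600 mg/L) = 2 × 10^5
x = 2 × 10^5 / 2000 = 100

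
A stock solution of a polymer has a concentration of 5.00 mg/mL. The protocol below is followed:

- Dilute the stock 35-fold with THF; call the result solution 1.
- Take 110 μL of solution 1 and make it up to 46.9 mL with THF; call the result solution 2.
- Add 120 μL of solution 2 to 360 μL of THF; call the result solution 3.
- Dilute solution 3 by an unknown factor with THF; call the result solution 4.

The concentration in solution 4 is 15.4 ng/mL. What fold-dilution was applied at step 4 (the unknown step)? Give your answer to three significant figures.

5.44-fold

Step 1: 35-fold → factor 35
Step 2: 110 μL brought to 46.9 mL → factor 46900/110 = 426.36
Step 3: 120 μL + 360 μL = 480 μL total → factor 480/120 = 4
Step 4: unknown factor x
Product of known-step factors = 59691
Overall factor = 5.00 mg/mL / (15.4 ng/mL) = 3.2468 × 10^5
x = 3.2468 × 10^5 / 59691 = 5.44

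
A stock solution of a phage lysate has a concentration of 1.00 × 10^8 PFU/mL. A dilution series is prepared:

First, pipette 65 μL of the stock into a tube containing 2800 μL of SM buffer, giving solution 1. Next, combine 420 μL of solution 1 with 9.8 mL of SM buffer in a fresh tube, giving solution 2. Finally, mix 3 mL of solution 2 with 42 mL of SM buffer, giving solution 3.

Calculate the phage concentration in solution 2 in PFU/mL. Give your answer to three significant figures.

9.32 × 10^4 PFU/mL

Step 1: 65 μL + 2800 μL = 2865 μL total → factor 2865/65 = 44.077
Step 2: 420 μL + 9.8 mL = 10220 μL total → factor 10220/420 = 24.333
Dilution factor through solution 2 = 44.077 × 24.333 = 1072.5
[solution 2] = 1.00 × 10^8 PFU/mL / 1072.5 = 9.32 × 10^4 PFU/mL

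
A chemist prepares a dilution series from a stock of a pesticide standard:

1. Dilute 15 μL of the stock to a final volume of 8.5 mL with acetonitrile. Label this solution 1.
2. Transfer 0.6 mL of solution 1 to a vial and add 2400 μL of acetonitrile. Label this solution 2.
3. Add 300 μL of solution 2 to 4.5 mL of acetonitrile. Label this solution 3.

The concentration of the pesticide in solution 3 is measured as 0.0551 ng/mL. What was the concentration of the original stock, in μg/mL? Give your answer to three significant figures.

Step 1: 15 μL brought to 8.5 mL → factor 8500/15 = 566.67
Step 2: 0.6 mL + 2400 μL = 3 mL total → factor 3/0.6 = 5
Step 3: 300 μL + 4.5 mL = 4800 μL total → factor 4800/300 = 16
Overall dilution factor = 566.67 × 5 × 16 = 45333
Stock = 0.0551 ng/mL × 45333 = 2498 ng/mL = 2.50 μg/mL

2.50 μg/mL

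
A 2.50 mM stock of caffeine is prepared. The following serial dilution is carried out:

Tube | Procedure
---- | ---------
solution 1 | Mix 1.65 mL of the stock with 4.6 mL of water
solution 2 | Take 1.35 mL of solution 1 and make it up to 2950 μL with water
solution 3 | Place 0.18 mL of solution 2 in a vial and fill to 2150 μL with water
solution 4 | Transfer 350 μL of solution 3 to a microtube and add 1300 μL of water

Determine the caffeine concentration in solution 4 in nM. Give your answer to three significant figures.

Step 1: 1.65 mL + 4.6 mL = 6.25 mL total → factor 6.25/1.65 = 3.7879
Step 2: 1.35 mL brought to 2950 μL → factor 2.95/1.35 = 2.1852
Step 3: 0.18 mL brought to 2150 μL → factor 2.15/0.18 = 11.944
Step 4: 350 μL + 1300 μL = 1650 μL total → factor 1650/350 = 4.7143
Overall dilution factor = 3.7879 × 2.1852 × 11.944 × 4.7143 = 466.09
Final = 2.50 mM / 466.09 = 0.005364 mM = 5.36 × 10^3 nM

5.36 × 10^3 nM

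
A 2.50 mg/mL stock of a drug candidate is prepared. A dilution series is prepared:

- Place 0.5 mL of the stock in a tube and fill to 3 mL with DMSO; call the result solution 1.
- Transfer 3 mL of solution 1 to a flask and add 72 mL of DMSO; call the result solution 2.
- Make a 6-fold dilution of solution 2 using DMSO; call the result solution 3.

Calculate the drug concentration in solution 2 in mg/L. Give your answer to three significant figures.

16.7 mg/L

Step 1: 0.5 mL brought to 3 mL → factor 3/0.5 = 6
Step 2: 3 mL + 72 mL = 75 mL total → factor 75/3 = 25
Dilution factor through solution 2 = 6 × 25 = 150
[solution 2] = 2.50 mg/mL / 150 = 0.01667 mg/mL = 16.7 mg/L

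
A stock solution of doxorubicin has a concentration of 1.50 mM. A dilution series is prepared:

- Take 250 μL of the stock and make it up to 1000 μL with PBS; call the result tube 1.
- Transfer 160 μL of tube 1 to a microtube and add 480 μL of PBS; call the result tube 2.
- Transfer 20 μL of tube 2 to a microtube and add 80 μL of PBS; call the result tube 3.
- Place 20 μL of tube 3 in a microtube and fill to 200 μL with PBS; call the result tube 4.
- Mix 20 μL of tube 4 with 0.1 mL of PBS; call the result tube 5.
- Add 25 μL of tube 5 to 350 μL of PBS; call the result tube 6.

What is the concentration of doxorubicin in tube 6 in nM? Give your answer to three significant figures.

Step 1: 250 μL brought to 1000 μL → factor 1000/250 = 4
Step 2: 160 μL + 480 μL = 640 μL total → factor 640/160 = 4
Step 3: 20 μL + 80 μL = 100 μL total → factor 100/20 = 5
Step 4: 20 μL brought to 200 μL → factor 200/20 = 10
Step 5: 20 μL + 0.1 mL = 120 μL total → factor 120/20 = 6
Step 6: 25 μL + 350 μL = 375 μL total → factor 375/25 = 15
Overall dilution factor = 4 × 4 × 5 × 10 × 6 × 15 = 72000
Final = 1.50 mM / 72000 = 2.083 × 10^-5 mM = 20.8 nM

20.8 nM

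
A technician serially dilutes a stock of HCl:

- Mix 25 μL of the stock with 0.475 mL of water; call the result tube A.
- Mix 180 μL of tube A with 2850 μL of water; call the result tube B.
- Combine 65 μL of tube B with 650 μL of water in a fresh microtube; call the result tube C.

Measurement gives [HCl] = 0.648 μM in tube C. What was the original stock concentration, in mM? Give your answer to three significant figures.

2.40 mM

Step 1: 25 μL + 0.475 mL = 500 μL total → factor 500/25 = 20
Step 2: 180 μL + 2850 μL = 3030 μL total → factor 3030/180 = 16.833
Step 3: 65 μL + 650 μL = 715 μL total → factor 715/65 = 11
Overall dilution factor = 20 × 16.833 × 11 = 3703.3
Stock = 0.648 μM × 3703.3 = 2400 μM = 2.40 mM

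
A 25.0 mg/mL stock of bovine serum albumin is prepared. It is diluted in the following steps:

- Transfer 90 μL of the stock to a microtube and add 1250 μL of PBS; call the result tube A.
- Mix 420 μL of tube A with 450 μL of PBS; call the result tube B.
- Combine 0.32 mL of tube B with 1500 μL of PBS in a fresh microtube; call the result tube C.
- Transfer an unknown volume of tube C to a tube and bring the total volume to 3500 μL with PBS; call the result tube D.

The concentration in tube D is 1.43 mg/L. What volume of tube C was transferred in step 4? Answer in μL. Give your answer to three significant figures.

35.1 μL

Step 1: 90 μL + 1250 μL = 1340 μL total → factor 1340/90 = 14.889
Step 2: 420 μL + 450 μL = 870 μL total → factor 870/420 = 2.0714
Step 3: 0.32 mL + 1500 μL = 1.82 mL total → factor 1.82/0.32 = 5.6875
Step 4: v brought to 3500 μL → factor = 3500 μL/v
Product of known-step factors = 175.41
Overall factor = 25.0 mg/mL / (1.43 mg/L) = 17483
Step-4 factor = 17483 / 175.41 = 99.667
v = 3500 μL / 99.667 = 35.1 μL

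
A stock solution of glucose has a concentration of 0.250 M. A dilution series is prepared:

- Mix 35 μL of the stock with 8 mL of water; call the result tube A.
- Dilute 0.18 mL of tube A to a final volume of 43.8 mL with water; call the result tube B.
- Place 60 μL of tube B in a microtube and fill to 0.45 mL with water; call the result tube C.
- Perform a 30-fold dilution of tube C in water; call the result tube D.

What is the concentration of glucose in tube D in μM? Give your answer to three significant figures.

0.0199 μM

Step 1: 35 μL + 8 mL = 8035 μL total → factor 8035/35 = 229.57
Step 2: 0.18 mL brought to 43.8 mL → factor 43.8/0.18 = 243.33
Step 3: 60 μL brought to 0.45 mL → factor 450/60 = 7.5
Step 4: 30-fold → factor 30
Dilution factor through tube D = 229.57 × 243.33 × 7.5 × 30 = 1.2569 × 10^7
[tube D] = 0.250 M / 1.2569 × 10^7 = 1.989 × 10^-8 M = 0.0199 μM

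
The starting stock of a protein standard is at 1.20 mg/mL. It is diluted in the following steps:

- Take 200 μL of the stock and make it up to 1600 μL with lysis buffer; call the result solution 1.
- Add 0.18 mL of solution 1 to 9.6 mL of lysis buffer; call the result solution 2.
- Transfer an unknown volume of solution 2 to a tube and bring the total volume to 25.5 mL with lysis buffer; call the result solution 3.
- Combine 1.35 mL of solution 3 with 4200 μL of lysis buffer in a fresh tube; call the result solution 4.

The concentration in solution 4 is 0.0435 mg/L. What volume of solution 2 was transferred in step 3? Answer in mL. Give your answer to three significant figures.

1.65 mL

Step 1: 200 μL brought to 1600 μL → factor 1600/200 = 8
Step 2: 0.18 mL + 9.6 mL = 9.78 mL total → factor 9.78/0.18 = 54.333
Step 3: v brought to 25.5 mL → factor = 25.5 mL/v
Step 4: 1.35 mL + 4200 μL = 5.55 mL total → factor 5.55/1.35 = 4.1111
Product of known-step factors = 1787
Overall factor = 1.20 mg/mL / (0.0435 mg/L) = 27586
Step-3 factor = 27586 / 1787 = 15.437
v = 25.5 mL / 15.437 = 1.65 mL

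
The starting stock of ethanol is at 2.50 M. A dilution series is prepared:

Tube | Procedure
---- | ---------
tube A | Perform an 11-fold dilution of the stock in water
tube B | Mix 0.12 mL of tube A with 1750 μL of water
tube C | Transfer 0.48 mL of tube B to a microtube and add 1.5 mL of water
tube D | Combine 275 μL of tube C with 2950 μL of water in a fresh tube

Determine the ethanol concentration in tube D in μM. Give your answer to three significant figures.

Step 1: 11-fold → factor 11
Step 2: 0.12 mL + 1750 μL = 1.87 mL total → factor 1.87/0.12 = 15.583
Step 3: 0.48 mL + 1.5 mL = 1.98 mL total → factor 1.98/0.48 = 4.125
Step 4: 275 μL + 2950 μL = 3225 μL total → factor 3225/275 = 11.727
Overall dilution factor = 11 × 15.583 × 4.125 × 11.727 = 8292.3
Final = 2.50 M / 8292.3 = 0.0003015 M = 301 μM

301 μM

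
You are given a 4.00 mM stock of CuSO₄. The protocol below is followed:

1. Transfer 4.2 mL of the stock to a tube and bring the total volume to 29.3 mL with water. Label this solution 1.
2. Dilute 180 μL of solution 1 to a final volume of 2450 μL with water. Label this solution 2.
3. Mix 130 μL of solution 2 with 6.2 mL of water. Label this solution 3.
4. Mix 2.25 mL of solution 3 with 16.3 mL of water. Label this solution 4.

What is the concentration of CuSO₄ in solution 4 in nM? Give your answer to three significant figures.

Step 1: 4.2 mL brought to 29.3 mL → factor 29.3/4.2 = 6.9762
Step 2: 180 μL brought to 2450 μL → factor 2450/180 = 13.611
Step 3: 130 μL + 6.2 mL = 6330 μL total → factor 6330/130 = 48.692
Step 4: 2.25 mL + 16.3 mL = 18.55 mL total → factor 18.55/2.25 = 8.2444
Overall dilution factor = 6.9762 × 13.611 × 48.692 × 8.2444 = 38118
Final = 4.00 mM / 38118 = 0.0001049 mM = 105 nM

105 nM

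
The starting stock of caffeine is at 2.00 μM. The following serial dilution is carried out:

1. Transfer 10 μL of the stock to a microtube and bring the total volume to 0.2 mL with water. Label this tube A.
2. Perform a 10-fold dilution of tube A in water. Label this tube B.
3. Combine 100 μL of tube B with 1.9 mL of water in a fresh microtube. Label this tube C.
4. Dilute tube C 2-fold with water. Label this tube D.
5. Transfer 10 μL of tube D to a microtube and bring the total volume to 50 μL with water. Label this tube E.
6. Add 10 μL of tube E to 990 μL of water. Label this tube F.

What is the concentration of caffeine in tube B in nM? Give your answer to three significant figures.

10.0 nM

Step 1: 10 μL brought to 0.2 mL → factor 200/10 = 20
Step 2: 10-fold → factor 10
Dilution factor through tube B = 20 × 10 = 200
[tube B] = 2.00 μM / 200 = 0.01000 μM = 10.0 nM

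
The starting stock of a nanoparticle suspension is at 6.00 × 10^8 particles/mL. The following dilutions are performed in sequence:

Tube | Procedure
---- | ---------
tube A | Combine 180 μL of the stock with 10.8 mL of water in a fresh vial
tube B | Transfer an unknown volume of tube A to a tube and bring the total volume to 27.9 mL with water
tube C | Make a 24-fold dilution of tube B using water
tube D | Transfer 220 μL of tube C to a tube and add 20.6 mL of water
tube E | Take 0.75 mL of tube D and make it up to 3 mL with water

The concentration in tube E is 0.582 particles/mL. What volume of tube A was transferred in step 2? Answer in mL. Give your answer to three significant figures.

Step 1: 180 μL + 10.8 mL = 10980 μL total → factor 10980/180 = 61
Step 2: v brought to 27.9 mL → factor = 27.9 mL/v
Step 3: 24-fold → factor 24
Step 4: 220 μL + 20.6 mL = 20820 μL total → factor 20820/220 = 94.636
Step 5: 0.75 mL brought to 3 mL → factor 3/0.75 = 4
Product of known-step factors = 5.5419 × 10^5
Overall factor = 6.00 × 10^8 particles/mL / (0.582 particles/mL) = 1.0309 × 10^9
Step-2 factor = 1.0309 × 10^9 / 5.5419 × 10^5 = 1860.2
v = 27.9 mL / 1860.2 = 0.0150 mL

0.0150 mL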